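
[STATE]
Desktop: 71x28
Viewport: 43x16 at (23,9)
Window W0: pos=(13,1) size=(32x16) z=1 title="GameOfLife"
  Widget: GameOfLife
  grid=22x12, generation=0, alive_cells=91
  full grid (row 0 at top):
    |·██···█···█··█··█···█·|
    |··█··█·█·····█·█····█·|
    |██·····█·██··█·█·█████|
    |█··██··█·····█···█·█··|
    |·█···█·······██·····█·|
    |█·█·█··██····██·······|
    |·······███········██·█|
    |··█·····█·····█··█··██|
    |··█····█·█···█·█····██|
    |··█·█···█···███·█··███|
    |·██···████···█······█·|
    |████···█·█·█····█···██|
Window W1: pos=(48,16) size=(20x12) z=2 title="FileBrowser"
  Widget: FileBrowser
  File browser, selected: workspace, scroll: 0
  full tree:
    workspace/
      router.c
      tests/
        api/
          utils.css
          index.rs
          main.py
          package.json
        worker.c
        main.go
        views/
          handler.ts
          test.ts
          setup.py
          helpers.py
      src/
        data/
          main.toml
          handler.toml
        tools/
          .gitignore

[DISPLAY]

····██·····█·        ┃                     
····██·······        ┃                     
█········██·█        ┃                     
·····█··█··██        ┃                     
█···█·█····██        ┃                     
···███·█··███        ┃                     
█···█······█·        ┃                     
━━━━━━━━━━━━━━━━━━━━━┛   ┏━━━━━━━━━━━━━━━━━
                         ┃ FileBrowser     
                         ┠─────────────────
                         ┃> [-] workspace/ 
                         ┃    router.c     
                         ┃    [+] tests/   
                         ┃    [+] src/     
                         ┃                 
                         ┃                 


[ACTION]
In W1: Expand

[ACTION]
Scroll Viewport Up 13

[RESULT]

                                           
━━━━━━━━━━━━━━━━━━━━━┓                     
fe                   ┃                     
─────────────────────┨                     
                     ┃                     
·█··█··█···█·        ┃                     
····█·█····█·        ┃                     
██··█·█·█████        ┃                     
····█···█·█··        ┃                     
····██·····█·        ┃                     
····██·······        ┃                     
█········██·█        ┃                     
·····█··█··██        ┃                     
█···█·█····██        ┃                     
···███·█··███        ┃                     
█···█······█·        ┃                     


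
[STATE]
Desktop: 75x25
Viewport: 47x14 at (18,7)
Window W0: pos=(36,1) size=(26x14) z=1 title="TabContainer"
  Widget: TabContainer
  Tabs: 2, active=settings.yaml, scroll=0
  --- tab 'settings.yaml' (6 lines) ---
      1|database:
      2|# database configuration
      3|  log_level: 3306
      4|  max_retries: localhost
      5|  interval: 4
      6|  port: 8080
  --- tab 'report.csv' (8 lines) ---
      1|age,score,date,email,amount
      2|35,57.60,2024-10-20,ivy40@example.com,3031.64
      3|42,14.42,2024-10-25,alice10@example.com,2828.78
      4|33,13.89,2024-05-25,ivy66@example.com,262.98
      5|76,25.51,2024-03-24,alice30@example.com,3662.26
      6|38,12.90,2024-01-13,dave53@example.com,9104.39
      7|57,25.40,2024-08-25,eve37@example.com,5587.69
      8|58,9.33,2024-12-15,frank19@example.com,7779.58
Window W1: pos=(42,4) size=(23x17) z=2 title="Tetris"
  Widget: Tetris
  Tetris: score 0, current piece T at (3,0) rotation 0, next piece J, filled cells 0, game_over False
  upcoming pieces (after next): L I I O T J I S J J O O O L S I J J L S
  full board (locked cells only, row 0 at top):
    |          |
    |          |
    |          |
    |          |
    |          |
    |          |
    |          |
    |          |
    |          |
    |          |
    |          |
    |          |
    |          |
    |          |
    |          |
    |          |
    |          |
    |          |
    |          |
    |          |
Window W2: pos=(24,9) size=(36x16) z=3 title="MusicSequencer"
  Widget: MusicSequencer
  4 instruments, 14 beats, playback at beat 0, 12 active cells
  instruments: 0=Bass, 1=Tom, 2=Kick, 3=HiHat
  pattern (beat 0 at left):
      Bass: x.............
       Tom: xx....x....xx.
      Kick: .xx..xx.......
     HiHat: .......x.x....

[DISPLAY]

                  ┃# dat┃          │Next:     ┃
                  ┃  log┃          │█         ┃
      ┏━━━━━━━━━━━━━━━━━━━━━━━━━━━━━━━━━━┓    ┃
      ┃ MusicSequencer                   ┃    ┃
      ┠──────────────────────────────────┨    ┃
      ┃      ▼1234567890123              ┃    ┃
      ┃  Bass█·············              ┃    ┃
      ┃   Tom██····█····██·              ┃    ┃
      ┃  Kick·██··██·······              ┃    ┃
      ┃ HiHat·······█·█····              ┃    ┃
      ┃                                  ┃    ┃
      ┃                                  ┃    ┃
      ┃                                  ┃    ┃
      ┃                                  ┃━━━━┛


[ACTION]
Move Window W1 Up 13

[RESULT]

                  ┃# dat┃          │          ┃
                  ┃  log┃          │          ┃
      ┏━━━━━━━━━━━━━━━━━━━━━━━━━━━━━━━━━━┓    ┃
      ┃ MusicSequencer                   ┃    ┃
      ┠──────────────────────────────────┨    ┃
      ┃      ▼1234567890123              ┃    ┃
      ┃  Bass█·············              ┃    ┃
      ┃   Tom██····█····██·              ┃    ┃
      ┃  Kick·██··██·······              ┃    ┃
      ┃ HiHat·······█·█····              ┃━━━━┛
      ┃                                  ┃     
      ┃                                  ┃     
      ┃                                  ┃     
      ┃                                  ┃     


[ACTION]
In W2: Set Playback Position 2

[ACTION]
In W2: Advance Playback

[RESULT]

                  ┃# dat┃          │          ┃
                  ┃  log┃          │          ┃
      ┏━━━━━━━━━━━━━━━━━━━━━━━━━━━━━━━━━━┓    ┃
      ┃ MusicSequencer                   ┃    ┃
      ┠──────────────────────────────────┨    ┃
      ┃      012▼4567890123              ┃    ┃
      ┃  Bass█·············              ┃    ┃
      ┃   Tom██····█····██·              ┃    ┃
      ┃  Kick·██··██·······              ┃    ┃
      ┃ HiHat·······█·█····              ┃━━━━┛
      ┃                                  ┃     
      ┃                                  ┃     
      ┃                                  ┃     
      ┃                                  ┃     


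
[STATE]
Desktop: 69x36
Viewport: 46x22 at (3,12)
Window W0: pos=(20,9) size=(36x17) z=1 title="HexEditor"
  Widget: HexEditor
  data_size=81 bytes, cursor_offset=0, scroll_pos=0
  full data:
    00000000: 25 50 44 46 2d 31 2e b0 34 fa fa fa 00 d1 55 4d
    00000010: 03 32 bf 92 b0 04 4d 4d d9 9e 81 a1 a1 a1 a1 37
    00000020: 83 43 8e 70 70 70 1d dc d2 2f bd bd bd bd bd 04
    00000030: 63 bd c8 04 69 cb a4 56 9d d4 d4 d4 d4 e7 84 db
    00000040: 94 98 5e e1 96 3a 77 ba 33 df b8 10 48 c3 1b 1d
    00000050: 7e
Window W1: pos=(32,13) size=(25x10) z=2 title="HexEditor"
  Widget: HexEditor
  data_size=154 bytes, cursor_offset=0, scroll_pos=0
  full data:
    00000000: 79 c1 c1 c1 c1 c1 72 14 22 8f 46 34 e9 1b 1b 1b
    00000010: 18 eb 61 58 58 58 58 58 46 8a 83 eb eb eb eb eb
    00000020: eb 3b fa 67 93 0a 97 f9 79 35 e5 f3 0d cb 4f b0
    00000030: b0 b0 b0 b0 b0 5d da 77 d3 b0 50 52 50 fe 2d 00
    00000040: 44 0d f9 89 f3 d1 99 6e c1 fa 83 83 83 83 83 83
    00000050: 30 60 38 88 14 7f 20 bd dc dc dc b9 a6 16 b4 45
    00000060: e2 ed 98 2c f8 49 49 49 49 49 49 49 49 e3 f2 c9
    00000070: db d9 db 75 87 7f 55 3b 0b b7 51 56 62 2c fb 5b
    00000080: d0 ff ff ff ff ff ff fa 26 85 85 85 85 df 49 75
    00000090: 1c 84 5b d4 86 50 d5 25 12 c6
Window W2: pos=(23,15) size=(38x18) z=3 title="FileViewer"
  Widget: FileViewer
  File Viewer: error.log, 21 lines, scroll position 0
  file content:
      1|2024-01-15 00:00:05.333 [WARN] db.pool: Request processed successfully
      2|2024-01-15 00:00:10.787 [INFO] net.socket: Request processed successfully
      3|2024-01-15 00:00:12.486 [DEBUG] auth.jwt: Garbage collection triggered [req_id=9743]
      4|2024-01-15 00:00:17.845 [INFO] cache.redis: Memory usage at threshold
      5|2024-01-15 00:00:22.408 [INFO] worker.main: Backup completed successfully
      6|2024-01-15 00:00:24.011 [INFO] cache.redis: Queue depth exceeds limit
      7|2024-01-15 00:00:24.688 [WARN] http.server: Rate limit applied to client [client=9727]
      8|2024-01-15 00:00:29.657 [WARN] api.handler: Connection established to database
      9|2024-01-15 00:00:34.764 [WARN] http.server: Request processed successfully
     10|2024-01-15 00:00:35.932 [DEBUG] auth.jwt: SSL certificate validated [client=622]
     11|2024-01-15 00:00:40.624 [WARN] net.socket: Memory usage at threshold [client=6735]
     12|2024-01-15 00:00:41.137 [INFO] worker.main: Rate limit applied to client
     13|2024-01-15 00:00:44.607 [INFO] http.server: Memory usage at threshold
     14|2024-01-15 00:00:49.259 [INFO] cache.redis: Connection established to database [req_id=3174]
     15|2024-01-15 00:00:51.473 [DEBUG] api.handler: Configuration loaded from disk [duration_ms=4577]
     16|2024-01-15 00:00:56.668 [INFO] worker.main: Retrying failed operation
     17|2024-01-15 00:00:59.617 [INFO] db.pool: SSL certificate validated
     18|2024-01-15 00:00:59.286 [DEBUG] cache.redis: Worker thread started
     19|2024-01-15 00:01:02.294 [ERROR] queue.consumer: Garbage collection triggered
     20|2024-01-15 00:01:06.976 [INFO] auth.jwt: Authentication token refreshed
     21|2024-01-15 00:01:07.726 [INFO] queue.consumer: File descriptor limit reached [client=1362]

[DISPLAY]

                 ┃00000000  25 50 44 46 2d 31 
                 ┃00000010  0┏━━━━━━━━━━━━━━━━
                 ┃00000020  8┃ HexEditor      
                 ┃00┏━━━━━━━━━━━━━━━━━━━━━━━━━
                 ┃00┃ FileViewer              
                 ┃00┠─────────────────────────
                 ┃  ┃2024-01-15 00:00:05.333 [
                 ┃  ┃2024-01-15 00:00:10.787 [
                 ┃  ┃2024-01-15 00:00:12.486 [
                 ┃  ┃2024-01-15 00:00:17.845 [
                 ┃  ┃2024-01-15 00:00:22.408 [
                 ┃  ┃2024-01-15 00:00:24.011 [
                 ┃  ┃2024-01-15 00:00:24.688 [
                 ┗━━┃2024-01-15 00:00:29.657 [
                    ┃2024-01-15 00:00:34.764 [
                    ┃2024-01-15 00:00:35.932 [
                    ┃2024-01-15 00:00:40.624 [
                    ┃2024-01-15 00:00:41.137 [
                    ┃2024-01-15 00:00:44.607 [
                    ┃2024-01-15 00:00:49.259 [
                    ┗━━━━━━━━━━━━━━━━━━━━━━━━━
                                              


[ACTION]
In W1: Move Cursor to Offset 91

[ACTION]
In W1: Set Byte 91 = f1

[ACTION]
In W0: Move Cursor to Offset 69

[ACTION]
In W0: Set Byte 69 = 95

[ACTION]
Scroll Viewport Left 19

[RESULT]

                    ┃00000000  25 50 44 46 2d 
                    ┃00000010  0┏━━━━━━━━━━━━━
                    ┃00000020  8┃ HexEditor   
                    ┃00┏━━━━━━━━━━━━━━━━━━━━━━
                    ┃00┃ FileViewer           
                    ┃00┠──────────────────────
                    ┃  ┃2024-01-15 00:00:05.33
                    ┃  ┃2024-01-15 00:00:10.78
                    ┃  ┃2024-01-15 00:00:12.48
                    ┃  ┃2024-01-15 00:00:17.84
                    ┃  ┃2024-01-15 00:00:22.40
                    ┃  ┃2024-01-15 00:00:24.01
                    ┃  ┃2024-01-15 00:00:24.68
                    ┗━━┃2024-01-15 00:00:29.65
                       ┃2024-01-15 00:00:34.76
                       ┃2024-01-15 00:00:35.93
                       ┃2024-01-15 00:00:40.62
                       ┃2024-01-15 00:00:41.13
                       ┃2024-01-15 00:00:44.60
                       ┃2024-01-15 00:00:49.25
                       ┗━━━━━━━━━━━━━━━━━━━━━━
                                              


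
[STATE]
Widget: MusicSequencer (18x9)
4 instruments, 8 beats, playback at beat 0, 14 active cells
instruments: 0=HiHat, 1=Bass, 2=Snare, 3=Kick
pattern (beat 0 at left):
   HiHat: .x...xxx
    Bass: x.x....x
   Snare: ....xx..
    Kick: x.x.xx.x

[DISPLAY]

      ▼1234567    
 HiHat·█···███    
  Bass█·█····█    
 Snare····██··    
  Kick█·█·██·█    
                  
                  
                  
                  


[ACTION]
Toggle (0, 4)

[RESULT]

      ▼1234567    
 HiHat·█··████    
  Bass█·█····█    
 Snare····██··    
  Kick█·█·██·█    
                  
                  
                  
                  


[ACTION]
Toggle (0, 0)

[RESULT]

      ▼1234567    
 HiHat██··████    
  Bass█·█····█    
 Snare····██··    
  Kick█·█·██·█    
                  
                  
                  
                  


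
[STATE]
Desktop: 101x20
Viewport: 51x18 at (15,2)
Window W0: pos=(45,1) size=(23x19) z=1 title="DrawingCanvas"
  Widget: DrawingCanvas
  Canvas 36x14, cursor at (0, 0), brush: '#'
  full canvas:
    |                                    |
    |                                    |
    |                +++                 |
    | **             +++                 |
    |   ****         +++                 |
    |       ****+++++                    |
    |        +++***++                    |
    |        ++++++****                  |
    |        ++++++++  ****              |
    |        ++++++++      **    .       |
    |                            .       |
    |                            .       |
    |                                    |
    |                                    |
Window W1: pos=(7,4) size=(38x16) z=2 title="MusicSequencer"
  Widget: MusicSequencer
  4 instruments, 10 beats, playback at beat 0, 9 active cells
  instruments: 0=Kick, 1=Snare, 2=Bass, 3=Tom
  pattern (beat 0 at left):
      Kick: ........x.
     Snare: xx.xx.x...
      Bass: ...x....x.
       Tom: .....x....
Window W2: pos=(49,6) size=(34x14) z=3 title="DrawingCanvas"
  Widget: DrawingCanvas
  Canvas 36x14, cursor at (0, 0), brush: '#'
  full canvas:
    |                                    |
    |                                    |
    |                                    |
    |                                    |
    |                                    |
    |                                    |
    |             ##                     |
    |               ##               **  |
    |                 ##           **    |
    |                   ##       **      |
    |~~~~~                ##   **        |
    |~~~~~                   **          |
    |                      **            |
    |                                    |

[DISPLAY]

                              ┃ DrawingCanvas      
                              ┠────────────────────
━━━━━━━━━━━━━━━━━━━━━━━━━━━━━┓┃+                   
equencer                     ┃┃                    
─────────────────────────────┨┃   ┏━━━━━━━━━━━━━━━━
123456789                    ┃┃ **┃ DrawingCanvas  
·······█·                    ┃┃   ┠────────────────
█·██·█···                    ┃┃   ┃+               
··█····█·                    ┃┃   ┃                
····█····                    ┃┃   ┃                
                             ┃┃   ┃                
                             ┃┃   ┃                
                             ┃┃   ┃                
                             ┃┃   ┃             ## 
                             ┃┃   ┃               #
                             ┃┃   ┃                
                             ┃┃   ┃                
━━━━━━━━━━━━━━━━━━━━━━━━━━━━━┛┗━━━┗━━━━━━━━━━━━━━━━


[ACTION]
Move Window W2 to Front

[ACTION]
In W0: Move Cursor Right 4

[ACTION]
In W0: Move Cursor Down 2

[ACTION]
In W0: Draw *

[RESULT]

                              ┃ DrawingCanvas      
                              ┠────────────────────
━━━━━━━━━━━━━━━━━━━━━━━━━━━━━┓┃                    
equencer                     ┃┃                    
─────────────────────────────┨┃   ┏━━━━━━━━━━━━━━━━
123456789                    ┃┃ **┃ DrawingCanvas  
·······█·                    ┃┃   ┠────────────────
█·██·█···                    ┃┃   ┃+               
··█····█·                    ┃┃   ┃                
····█····                    ┃┃   ┃                
                             ┃┃   ┃                
                             ┃┃   ┃                
                             ┃┃   ┃                
                             ┃┃   ┃             ## 
                             ┃┃   ┃               #
                             ┃┃   ┃                
                             ┃┃   ┃                
━━━━━━━━━━━━━━━━━━━━━━━━━━━━━┛┗━━━┗━━━━━━━━━━━━━━━━


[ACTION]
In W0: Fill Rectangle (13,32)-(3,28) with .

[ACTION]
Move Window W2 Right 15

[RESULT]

                              ┃ DrawingCanvas      
                              ┠────────────────────
━━━━━━━━━━━━━━━━━━━━━━━━━━━━━┓┃                    
equencer                     ┃┃                    
─────────────────────────────┨┃    *           ++┏━
123456789                    ┃┃ **             ++┃ 
·······█·                    ┃┃   ****         ++┠─
█·██·█···                    ┃┃       ****+++++  ┃+
··█····█·                    ┃┃        +++***++  ┃ 
····█····                    ┃┃        ++++++****┃ 
                             ┃┃        ++++++++  ┃ 
                             ┃┃        ++++++++  ┃ 
                             ┃┃                  ┃ 
                             ┃┃                  ┃ 
                             ┃┃                  ┃ 
                             ┃┃                  ┃ 
                             ┃┃                  ┃ 
━━━━━━━━━━━━━━━━━━━━━━━━━━━━━┛┗━━━━━━━━━━━━━━━━━━┗━


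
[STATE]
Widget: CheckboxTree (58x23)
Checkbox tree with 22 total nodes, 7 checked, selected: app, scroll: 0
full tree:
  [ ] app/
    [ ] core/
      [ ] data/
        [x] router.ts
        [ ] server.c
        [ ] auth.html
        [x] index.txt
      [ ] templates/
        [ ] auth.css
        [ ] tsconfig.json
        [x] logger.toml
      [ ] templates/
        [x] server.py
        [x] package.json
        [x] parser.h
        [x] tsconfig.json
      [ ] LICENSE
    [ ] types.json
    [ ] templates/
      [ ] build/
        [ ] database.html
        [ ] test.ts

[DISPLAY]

>[-] app/                                                 
   [-] core/                                              
     [-] data/                                            
       [x] router.ts                                      
       [ ] server.c                                       
       [ ] auth.html                                      
       [x] index.txt                                      
     [-] templates/                                       
       [ ] auth.css                                       
       [ ] tsconfig.json                                  
       [x] logger.toml                                    
     [x] templates/                                       
       [x] server.py                                      
       [x] package.json                                   
       [x] parser.h                                       
       [x] tsconfig.json                                  
     [ ] LICENSE                                          
   [ ] types.json                                         
   [ ] templates/                                         
     [ ] build/                                           
       [ ] database.html                                  
       [ ] test.ts                                        
                                                          


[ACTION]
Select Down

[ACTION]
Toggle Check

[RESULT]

 [-] app/                                                 
>  [x] core/                                              
     [x] data/                                            
       [x] router.ts                                      
       [x] server.c                                       
       [x] auth.html                                      
       [x] index.txt                                      
     [x] templates/                                       
       [x] auth.css                                       
       [x] tsconfig.json                                  
       [x] logger.toml                                    
     [x] templates/                                       
       [x] server.py                                      
       [x] package.json                                   
       [x] parser.h                                       
       [x] tsconfig.json                                  
     [x] LICENSE                                          
   [ ] types.json                                         
   [ ] templates/                                         
     [ ] build/                                           
       [ ] database.html                                  
       [ ] test.ts                                        
                                                          


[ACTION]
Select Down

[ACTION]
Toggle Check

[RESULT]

 [-] app/                                                 
   [-] core/                                              
>    [ ] data/                                            
       [ ] router.ts                                      
       [ ] server.c                                       
       [ ] auth.html                                      
       [ ] index.txt                                      
     [x] templates/                                       
       [x] auth.css                                       
       [x] tsconfig.json                                  
       [x] logger.toml                                    
     [x] templates/                                       
       [x] server.py                                      
       [x] package.json                                   
       [x] parser.h                                       
       [x] tsconfig.json                                  
     [x] LICENSE                                          
   [ ] types.json                                         
   [ ] templates/                                         
     [ ] build/                                           
       [ ] database.html                                  
       [ ] test.ts                                        
                                                          


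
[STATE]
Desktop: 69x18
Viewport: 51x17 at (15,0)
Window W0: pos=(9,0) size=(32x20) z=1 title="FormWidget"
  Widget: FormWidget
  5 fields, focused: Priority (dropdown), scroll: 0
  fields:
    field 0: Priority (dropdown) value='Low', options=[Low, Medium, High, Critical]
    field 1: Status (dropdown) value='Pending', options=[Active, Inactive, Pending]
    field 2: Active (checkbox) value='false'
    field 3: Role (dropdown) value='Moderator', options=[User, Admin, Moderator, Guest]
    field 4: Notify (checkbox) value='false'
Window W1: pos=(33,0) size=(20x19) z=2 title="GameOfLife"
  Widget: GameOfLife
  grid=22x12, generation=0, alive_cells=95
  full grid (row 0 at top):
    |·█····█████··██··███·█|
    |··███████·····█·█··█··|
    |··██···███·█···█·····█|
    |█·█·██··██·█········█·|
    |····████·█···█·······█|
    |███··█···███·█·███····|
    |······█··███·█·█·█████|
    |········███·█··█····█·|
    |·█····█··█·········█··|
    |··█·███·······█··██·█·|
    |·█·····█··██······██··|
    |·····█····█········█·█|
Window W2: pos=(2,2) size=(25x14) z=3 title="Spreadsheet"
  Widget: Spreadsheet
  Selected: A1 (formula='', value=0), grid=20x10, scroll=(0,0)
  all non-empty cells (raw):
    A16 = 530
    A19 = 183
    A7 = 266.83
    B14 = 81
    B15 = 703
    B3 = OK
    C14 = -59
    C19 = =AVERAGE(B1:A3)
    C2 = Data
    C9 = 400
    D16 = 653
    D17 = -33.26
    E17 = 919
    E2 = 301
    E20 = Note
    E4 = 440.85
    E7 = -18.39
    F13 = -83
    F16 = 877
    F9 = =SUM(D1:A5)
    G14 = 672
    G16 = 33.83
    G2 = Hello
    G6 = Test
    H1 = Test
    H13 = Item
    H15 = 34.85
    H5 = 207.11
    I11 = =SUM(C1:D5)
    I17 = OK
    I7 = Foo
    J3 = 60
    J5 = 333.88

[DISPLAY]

━━━━━━━━━━━━━━━━━━┏━━━━━━━━━━━━━━━━━━┓             
Widget            ┃ GameOfLife       ┃             
━━━━━━━━━━━┓──────┠──────────────────┨             
           ┃w     ┃Gen: 0            ┃             
───────────┨nding ┃····█████··██··███┃             
           ┃      ┃███████·····█·█··█┃             
   B       ┃derato┃██···███·█···█····┃             
-----------┃      ┃█·██··██·█········┃             
       0   ┃      ┃··████·█···█······┃             
       0Dat┃      ┃█··█···███·█·███··┃             
OK         ┃      ┃····█··███·█·█·███┃             
       0   ┃      ┃······███·█··█····┃             
       0   ┃      ┃····█··█·········█┃             
       0   ┃      ┃█·███·······█··██·┃             
       0   ┃      ┃·····█··██······██┃             
━━━━━━━━━━━┛      ┃···█····█········█┃             
                  ┃                  ┃             


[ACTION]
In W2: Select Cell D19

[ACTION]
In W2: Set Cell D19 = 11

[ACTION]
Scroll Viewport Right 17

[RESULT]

━━━━━━━━━━━━━━━┏━━━━━━━━━━━━━━━━━━┓                
get            ┃ GameOfLife       ┃                
━━━━━━━━┓──────┠──────────────────┨                
        ┃w     ┃Gen: 0            ┃                
────────┨nding ┃····█████··██··███┃                
        ┃      ┃███████·····█·█··█┃                
B       ┃derato┃██···███·█···█····┃                
--------┃      ┃█·██··██·█········┃                
    0   ┃      ┃··████·█···█······┃                
    0Dat┃      ┃█··█···███·█·███··┃                
        ┃      ┃····█··███·█·█·███┃                
    0   ┃      ┃······███·█··█····┃                
    0   ┃      ┃····█··█·········█┃                
    0   ┃      ┃█·███·······█··██·┃                
    0   ┃      ┃·····█··██······██┃                
━━━━━━━━┛      ┃···█····█········█┃                
               ┃                  ┃                


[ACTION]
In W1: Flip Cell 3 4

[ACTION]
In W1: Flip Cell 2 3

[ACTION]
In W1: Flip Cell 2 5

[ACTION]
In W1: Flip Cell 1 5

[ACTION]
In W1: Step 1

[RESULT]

━━━━━━━━━━━━━━━┏━━━━━━━━━━━━━━━━━━┓                
get            ┃ GameOfLife       ┃                
━━━━━━━━┓──────┠──────────────────┨                
        ┃w     ┃Gen: 1            ┃                
────────┨nding ┃██·██··█···███·███┃                
        ┃      ┃███········██·██·█┃                
B       ┃derato┃█··█·········█····┃                
--------┃      ┃·█········█·······┃                
    0   ┃      ┃███··█···█··█·█···┃                
    0Dat┃      ┃··█··█···█·█·█·█·█┃                
        ┃      ┃···········█·█·███┃                
    0   ┃      ┃·····██···█·█·█···┃                
    0   ┃      ┃····█████·······██┃                
    0   ┃      ┃█··███··█······█··┃                
    0   ┃      ┃··█·····██·····█··┃                
━━━━━━━━┛      ┃········██······██┃                
               ┃                  ┃                


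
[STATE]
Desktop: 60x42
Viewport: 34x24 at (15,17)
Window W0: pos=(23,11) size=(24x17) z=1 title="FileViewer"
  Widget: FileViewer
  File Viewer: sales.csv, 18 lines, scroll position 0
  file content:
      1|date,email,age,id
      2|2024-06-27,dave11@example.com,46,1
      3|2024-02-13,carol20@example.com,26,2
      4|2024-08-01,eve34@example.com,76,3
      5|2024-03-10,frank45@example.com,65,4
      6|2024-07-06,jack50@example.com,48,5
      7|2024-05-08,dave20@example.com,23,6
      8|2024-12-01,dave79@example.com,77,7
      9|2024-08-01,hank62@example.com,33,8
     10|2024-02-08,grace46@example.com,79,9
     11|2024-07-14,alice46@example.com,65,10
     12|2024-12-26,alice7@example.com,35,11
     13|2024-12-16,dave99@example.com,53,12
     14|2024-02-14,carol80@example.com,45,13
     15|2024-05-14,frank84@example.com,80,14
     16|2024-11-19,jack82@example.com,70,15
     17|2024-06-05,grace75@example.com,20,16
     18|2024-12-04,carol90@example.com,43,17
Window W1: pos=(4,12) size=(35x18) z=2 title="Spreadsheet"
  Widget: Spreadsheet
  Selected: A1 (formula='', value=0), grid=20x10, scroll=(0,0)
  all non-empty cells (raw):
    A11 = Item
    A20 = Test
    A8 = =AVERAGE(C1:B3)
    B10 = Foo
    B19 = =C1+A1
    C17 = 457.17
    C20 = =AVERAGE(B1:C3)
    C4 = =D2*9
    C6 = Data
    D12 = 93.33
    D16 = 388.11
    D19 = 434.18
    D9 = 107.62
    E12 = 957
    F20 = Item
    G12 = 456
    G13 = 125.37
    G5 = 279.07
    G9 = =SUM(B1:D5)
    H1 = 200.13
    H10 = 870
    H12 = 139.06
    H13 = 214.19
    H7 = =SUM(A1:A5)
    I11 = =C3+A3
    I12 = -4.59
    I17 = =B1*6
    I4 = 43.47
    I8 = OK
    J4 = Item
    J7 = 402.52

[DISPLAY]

-----------------------┃4@exam░┃  
0]       0       0     ┃k45@ex░┃  
 0       0       0     ┃50@exa░┃  
 0       0       0     ┃20@exa░┃  
 0       0       0     ┃79@exa░┃  
 0       0       0     ┃62@exa░┃  
 0       0Data         ┃e46@ex░┃  
 0       0       0     ┃e46@ex░┃  
 0       0       0     ┃e7@exa░┃  
 0       0       0  107┃99@exa▼┃  
 0Foo            0     ┃━━━━━━━┛  
         0       0     ┃          
━━━━━━━━━━━━━━━━━━━━━━━┛          
                                  
                                  
                                  
                                  
                                  
                                  
                                  
                                  
                                  
                                  
                                  


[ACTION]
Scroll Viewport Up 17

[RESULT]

                                  
                                  
                                  
                                  
                                  
                                  
                                  
                                  
                                  
                                  
                                  
        ┏━━━━━━━━━━━━━━━━━━━━━━┓  
━━━━━━━━━━━━━━━━━━━━━━━┓       ┃  
et                     ┃───────┨  
───────────────────────┨id    ▲┃  
                       ┃11@exa█┃  
     B       C       D ┃l20@ex░┃  
-----------------------┃4@exam░┃  
0]       0       0     ┃k45@ex░┃  
 0       0       0     ┃50@exa░┃  
 0       0       0     ┃20@exa░┃  
 0       0       0     ┃79@exa░┃  
 0       0       0     ┃62@exa░┃  
 0       0Data         ┃e46@ex░┃  


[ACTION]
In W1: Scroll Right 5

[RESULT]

                                  
                                  
                                  
                                  
                                  
                                  
                                  
                                  
                                  
                                  
                                  
        ┏━━━━━━━━━━━━━━━━━━━━━━┓  
━━━━━━━━━━━━━━━━━━━━━━━┓       ┃  
et                     ┃───────┨  
───────────────────────┨id    ▲┃  
                       ┃11@exa█┃  
     G       H       I ┃l20@ex░┃  
-----------------------┃4@exam░┃  
 0       0  200.13     ┃k45@ex░┃  
 0       0       0     ┃50@exa░┃  
 0       0       0     ┃20@exa░┃  
 0       0       0   43┃79@exa░┃  
 0  279.07       0     ┃62@exa░┃  
 0       0       0     ┃e46@ex░┃  


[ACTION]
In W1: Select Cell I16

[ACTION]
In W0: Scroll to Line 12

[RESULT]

                                  
                                  
                                  
                                  
                                  
                                  
                                  
                                  
                                  
                                  
                                  
        ┏━━━━━━━━━━━━━━━━━━━━━━┓  
━━━━━━━━━━━━━━━━━━━━━━━┓       ┃  
et                     ┃───────┨  
───────────────────────┨50@exa▲┃  
                       ┃20@exa░┃  
     G       H       I ┃79@exa░┃  
-----------------------┃62@exa░┃  
 0       0  200.13     ┃e46@ex░┃  
 0       0       0     ┃e46@ex░┃  
 0       0       0     ┃e7@exa░┃  
 0       0       0   43┃99@exa░┃  
 0  279.07       0     ┃l80@ex░┃  
 0       0       0     ┃k84@ex░┃  


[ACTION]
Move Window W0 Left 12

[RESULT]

                                  
                                  
                                  
                                  
                                  
                                  
                                  
                                  
                                  
                                  
                                  
━━━━━━━━━━━━━━━━━━━┓              
━━━━━━━━━━━━━━━━━━━━━━━┓          
et                     ┃          
───────────────────────┨          
                       ┃          
     G       H       I ┃          
-----------------------┃          
 0       0  200.13     ┃          
 0       0       0     ┃          
 0       0       0     ┃          
 0       0       0   43┃          
 0  279.07       0     ┃          
 0       0       0     ┃          


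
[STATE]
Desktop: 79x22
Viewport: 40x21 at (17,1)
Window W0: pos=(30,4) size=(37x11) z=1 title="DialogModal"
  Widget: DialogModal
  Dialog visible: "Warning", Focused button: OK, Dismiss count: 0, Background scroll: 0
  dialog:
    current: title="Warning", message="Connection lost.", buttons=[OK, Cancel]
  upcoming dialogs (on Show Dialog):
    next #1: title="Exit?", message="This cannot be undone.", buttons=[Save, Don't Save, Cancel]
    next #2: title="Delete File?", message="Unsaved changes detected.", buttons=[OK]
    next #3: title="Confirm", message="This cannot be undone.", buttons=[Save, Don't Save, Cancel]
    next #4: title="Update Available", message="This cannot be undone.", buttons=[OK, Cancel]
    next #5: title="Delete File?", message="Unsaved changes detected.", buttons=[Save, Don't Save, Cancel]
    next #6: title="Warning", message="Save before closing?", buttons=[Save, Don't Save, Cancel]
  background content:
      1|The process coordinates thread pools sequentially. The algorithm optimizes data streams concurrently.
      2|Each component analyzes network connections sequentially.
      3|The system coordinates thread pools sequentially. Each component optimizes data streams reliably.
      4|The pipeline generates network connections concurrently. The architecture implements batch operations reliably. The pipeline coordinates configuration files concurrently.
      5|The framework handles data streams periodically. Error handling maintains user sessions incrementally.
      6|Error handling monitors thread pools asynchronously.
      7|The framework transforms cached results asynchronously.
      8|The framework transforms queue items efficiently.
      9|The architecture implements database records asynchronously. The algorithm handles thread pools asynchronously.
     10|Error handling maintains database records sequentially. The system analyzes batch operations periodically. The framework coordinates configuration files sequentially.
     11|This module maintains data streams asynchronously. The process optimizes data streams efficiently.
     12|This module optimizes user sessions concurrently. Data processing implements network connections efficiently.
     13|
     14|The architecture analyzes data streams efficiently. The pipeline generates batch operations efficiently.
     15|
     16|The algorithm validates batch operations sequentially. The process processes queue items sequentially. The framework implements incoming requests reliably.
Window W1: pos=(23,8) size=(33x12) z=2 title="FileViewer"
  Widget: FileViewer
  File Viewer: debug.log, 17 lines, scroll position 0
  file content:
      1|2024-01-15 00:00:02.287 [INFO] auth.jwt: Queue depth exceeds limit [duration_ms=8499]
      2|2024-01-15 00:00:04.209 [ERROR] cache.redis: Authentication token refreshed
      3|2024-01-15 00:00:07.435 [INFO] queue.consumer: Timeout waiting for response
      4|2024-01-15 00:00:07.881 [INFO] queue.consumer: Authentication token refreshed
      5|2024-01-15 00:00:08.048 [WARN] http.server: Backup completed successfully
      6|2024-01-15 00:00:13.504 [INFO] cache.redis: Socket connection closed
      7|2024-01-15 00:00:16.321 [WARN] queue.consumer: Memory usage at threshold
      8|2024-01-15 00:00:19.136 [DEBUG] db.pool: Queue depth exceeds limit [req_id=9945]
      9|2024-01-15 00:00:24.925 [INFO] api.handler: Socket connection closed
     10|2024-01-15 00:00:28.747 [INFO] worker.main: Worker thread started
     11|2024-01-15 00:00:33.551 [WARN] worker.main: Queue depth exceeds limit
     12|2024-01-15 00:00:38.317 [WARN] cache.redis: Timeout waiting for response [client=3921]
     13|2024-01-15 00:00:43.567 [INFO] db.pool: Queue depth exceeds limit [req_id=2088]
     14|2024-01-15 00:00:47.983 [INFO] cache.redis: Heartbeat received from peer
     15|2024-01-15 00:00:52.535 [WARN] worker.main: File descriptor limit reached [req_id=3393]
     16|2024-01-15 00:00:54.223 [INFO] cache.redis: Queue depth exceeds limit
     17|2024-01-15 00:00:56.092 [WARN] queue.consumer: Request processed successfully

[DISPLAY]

                                        
                                        
                                        
             ┏━━━━━━━━━━━━━━━━━━━━━━━━━━
             ┃ DialogModal              
             ┠──────────────────────────
             ┃The process coordinates th
      ┏━━━━━━━━━━━━━━━━━━━━━━━━━━━━━━━┓─
      ┃ FileViewer                    ┃ 
      ┠───────────────────────────────┨ 
      ┃2024-01-15 00:00:02.287 [INFO]▲┃ 
      ┃2024-01-15 00:00:04.209 [ERROR█┃─
      ┃2024-01-15 00:00:07.435 [INFO]░┃c
      ┃2024-01-15 00:00:07.881 [INFO]░┃━
      ┃2024-01-15 00:00:08.048 [WARN]░┃ 
      ┃2024-01-15 00:00:13.504 [INFO]░┃ 
      ┃2024-01-15 00:00:16.321 [WARN]░┃ 
      ┃2024-01-15 00:00:19.136 [DEBUG▼┃ 
      ┗━━━━━━━━━━━━━━━━━━━━━━━━━━━━━━━┛ 
                                        
                                        


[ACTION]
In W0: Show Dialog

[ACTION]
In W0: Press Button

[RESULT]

                                        
                                        
                                        
             ┏━━━━━━━━━━━━━━━━━━━━━━━━━━
             ┃ DialogModal              
             ┠──────────────────────────
             ┃The process coordinates th
      ┏━━━━━━━━━━━━━━━━━━━━━━━━━━━━━━━┓e
      ┃ FileViewer                    ┃r
      ┠───────────────────────────────┨t
      ┃2024-01-15 00:00:02.287 [INFO]▲┃a
      ┃2024-01-15 00:00:04.209 [ERROR█┃h
      ┃2024-01-15 00:00:07.435 [INFO]░┃c
      ┃2024-01-15 00:00:07.881 [INFO]░┃━
      ┃2024-01-15 00:00:08.048 [WARN]░┃ 
      ┃2024-01-15 00:00:13.504 [INFO]░┃ 
      ┃2024-01-15 00:00:16.321 [WARN]░┃ 
      ┃2024-01-15 00:00:19.136 [DEBUG▼┃ 
      ┗━━━━━━━━━━━━━━━━━━━━━━━━━━━━━━━┛ 
                                        
                                        
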